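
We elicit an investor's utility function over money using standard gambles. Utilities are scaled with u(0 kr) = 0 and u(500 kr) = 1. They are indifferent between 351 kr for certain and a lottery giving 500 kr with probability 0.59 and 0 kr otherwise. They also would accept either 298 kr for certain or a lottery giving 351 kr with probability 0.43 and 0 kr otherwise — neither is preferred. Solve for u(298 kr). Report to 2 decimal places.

First, u(351 kr) = 0.59·u(500 kr) + 0.41·u(0 kr) = 0.59.
Then u(298 kr) = 0.43·u(351 kr) + 0.57·u(0 kr) = 0.43·0.59 + 0.57·0.00 = 0.2537.

0.25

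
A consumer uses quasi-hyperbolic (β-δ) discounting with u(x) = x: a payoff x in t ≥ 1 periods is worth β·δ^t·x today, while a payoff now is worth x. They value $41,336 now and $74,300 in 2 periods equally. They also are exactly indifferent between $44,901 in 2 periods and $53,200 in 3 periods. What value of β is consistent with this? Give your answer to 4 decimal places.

β ≈ 0.7810

From the later pair, β·δ^2·44901 = β·δ^3·53200; dividing through, δ = 44901/53200 = 0.84400.
The first indifference: 41336 = β·δ^2·74300, so β = 41336/(δ^2·74300) = 41336/(0.71234·74300) ≈ 0.7810.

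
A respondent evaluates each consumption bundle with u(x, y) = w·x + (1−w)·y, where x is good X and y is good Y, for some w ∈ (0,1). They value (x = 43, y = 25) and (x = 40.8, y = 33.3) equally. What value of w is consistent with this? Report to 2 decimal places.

Equating utilities: w·43 + (1−w)·25 = w·40.8 + (1−w)·33.3.
Collecting terms: w·2.2 = (1−w)·8.3.
Hence w = 8.3/(2.2+8.3) = 8.3/10.5 = 0.79.

w = 0.79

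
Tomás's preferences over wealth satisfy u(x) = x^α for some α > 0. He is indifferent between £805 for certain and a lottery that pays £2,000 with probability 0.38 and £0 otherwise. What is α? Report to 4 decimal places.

α ≈ 1.0632

Since u(0) = 0, the lottery's EU is 0.38·2000^α.
Indifference: 805^α = 0.38·2000^α, so (805/2000)^α = 0.38.
α = ln(0.38) / ln(805/2000) = -0.9675840/-0.9100602 ≈ 1.0632.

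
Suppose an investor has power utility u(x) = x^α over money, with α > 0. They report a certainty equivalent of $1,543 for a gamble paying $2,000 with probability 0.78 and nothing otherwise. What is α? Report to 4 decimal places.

EU(lottery) = 0.78·2000^α + 0.22·0 = 0.78·2000^α.
Equating: 1543^α = 0.78·2000^α, i.e. 0.7715^α = 0.78.
α = ln(0.78) / ln(1543/2000) = -0.2484614/-0.2594186 ≈ 0.9578.

α ≈ 0.9578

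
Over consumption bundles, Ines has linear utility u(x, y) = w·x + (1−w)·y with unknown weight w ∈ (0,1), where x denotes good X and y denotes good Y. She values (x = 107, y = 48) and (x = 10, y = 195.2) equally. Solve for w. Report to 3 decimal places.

w = 0.603

Equating utilities: w·107 + (1−w)·48 = w·10 + (1−w)·195.2.
w·(107−10) = (1−w)·(195.2−48), i.e. w·97 = (1−w)·147.2.
So w/(1−w) = 147.2/97 = 1.5175, giving w = 147.2/(97+147.2) = 0.603.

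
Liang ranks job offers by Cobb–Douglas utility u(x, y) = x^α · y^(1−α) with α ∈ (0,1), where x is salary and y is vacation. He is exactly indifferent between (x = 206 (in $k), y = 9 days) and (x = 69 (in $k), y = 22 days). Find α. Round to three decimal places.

The Cobb–Douglas utilities coincide, so 206^α·9^(1−α) = 69^α·22^(1−α).
Rearrange to (206/69)^α = (22/9)^(1−α) and take logs: α·1.093770 = (1−α)·0.893818.
With A = 1.093770 and B = 0.893818: α·A = (1−α)·B, so α = B/(A+B) = 0.893818/1.987588 ≈ 0.450.

α ≈ 0.450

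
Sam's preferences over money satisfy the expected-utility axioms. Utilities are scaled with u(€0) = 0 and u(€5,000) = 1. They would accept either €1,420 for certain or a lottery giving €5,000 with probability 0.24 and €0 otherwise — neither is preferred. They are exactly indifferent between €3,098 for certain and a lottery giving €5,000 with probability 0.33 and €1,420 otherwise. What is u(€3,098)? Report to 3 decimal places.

First, u(€1,420) = 0.24·u(€5,000) + 0.76·u(€0) = 0.24.
Chaining: u(€3,098) = 0.33·1.00 + 0.67·0.24 = 0.4908.

0.491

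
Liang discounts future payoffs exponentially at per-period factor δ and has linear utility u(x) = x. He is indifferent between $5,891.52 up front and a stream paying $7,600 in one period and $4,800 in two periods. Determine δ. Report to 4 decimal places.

Present value of the stream is 7600·δ + 4800·δ². Indifference gives 7600δ + 4800δ² = 5891.52.
Rearranged: 4800δ² + 7600δ − 5891.52 = 0.
δ = (−7600 + √(7600² + 4·4800·5891.52)) / (2·4800) = (−7600 + √170877184.00) / 9600 ≈ 0.5700.

δ ≈ 0.5700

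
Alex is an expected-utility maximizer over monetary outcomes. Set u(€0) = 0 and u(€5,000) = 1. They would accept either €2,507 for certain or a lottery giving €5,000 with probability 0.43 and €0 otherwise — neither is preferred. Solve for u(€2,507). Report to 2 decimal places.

By the standard-gamble method, u(€2,507) is just the indifference probability on the best outcome: 0.43.

0.43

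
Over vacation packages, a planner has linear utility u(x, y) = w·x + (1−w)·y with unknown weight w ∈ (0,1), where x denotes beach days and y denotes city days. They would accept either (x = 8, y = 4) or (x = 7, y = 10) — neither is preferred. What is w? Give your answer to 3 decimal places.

Equating utilities: w·8 + (1−w)·4 = w·7 + (1−w)·10.
Rearranging, 1·w − 6·(1−w) = 0.
The marginal rate of substitution is 6/1, so w = 6/(1+6) = 0.857.

w = 0.857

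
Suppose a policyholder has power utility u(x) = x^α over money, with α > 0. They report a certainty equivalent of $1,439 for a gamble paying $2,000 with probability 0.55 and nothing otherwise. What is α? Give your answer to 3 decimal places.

The lottery's expected utility is 0.55·u(2000) + 0.45·u(0) = 0.55·2000^α (since u(0) = 0 for α > 0).
Setting u(1439) equal to that: 1439^α = 0.55·2000^α ⇒ (1439/2000)^α = 0.55.
α = ln(0.55) / ln(1439/2000) = -0.597837/-0.329199 ≈ 1.816.

α ≈ 1.816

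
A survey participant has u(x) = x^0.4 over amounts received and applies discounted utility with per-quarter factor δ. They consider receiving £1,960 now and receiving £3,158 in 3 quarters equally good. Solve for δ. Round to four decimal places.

The payoff in 3 quarters is discounted by δ^3, so u(1960) = δ^3·u(3158) and δ^3 = u(1960)/u(3158).
Since u(x) = x^0.4, δ^3 = (1960/3158)^0.4 = 0.62065^0.4 = 0.82630.
Hence δ = (0.82630)^(1/3) = 0.938381.

δ ≈ 0.9384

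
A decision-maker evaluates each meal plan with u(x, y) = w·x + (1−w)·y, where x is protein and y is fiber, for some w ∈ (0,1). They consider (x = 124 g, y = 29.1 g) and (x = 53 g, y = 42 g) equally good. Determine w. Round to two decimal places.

w = 0.15

u(124,29.1) = u(53,42) means w·124 + (1−w)·29.1 = w·53 + (1−w)·42.
Rearranging, 71·w − 12.9·(1−w) = 0.
So w/(1−w) = 12.9/71 = 0.1817, giving w = 12.9/(71+12.9) = 0.15.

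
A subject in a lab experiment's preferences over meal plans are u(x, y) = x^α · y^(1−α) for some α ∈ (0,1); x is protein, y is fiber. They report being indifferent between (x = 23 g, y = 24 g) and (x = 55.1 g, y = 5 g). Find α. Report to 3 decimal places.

α ≈ 0.642

Indifference: 23^α · 24^(1−α) = 55.1^α · 5^(1−α).
(23/55.1)^α = (5/24)^(1−α); take logs: α·ln(23/55.1) = (1−α)·ln(5/24), i.e. α·-0.873656 = (1−α)·-1.568616.
Thus α·(-2.442272) = -1.568616, so α = -1.568616/-2.442272 ≈ 0.642.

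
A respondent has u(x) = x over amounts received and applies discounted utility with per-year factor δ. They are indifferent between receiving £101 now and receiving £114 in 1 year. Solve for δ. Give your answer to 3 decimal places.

δ ≈ 0.886

Indifference means u(101) = δ · u(114), so δ = u(101)/u(114).
With u(x) = x: δ = 101/114 = 0.88596.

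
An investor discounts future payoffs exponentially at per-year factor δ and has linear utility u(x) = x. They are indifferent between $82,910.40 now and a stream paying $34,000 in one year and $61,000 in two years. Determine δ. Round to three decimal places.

δ ≈ 0.920

Present value of the stream is 34000·δ + 61000·δ². Indifference gives 34000δ + 61000δ² = 82910.40.
That is, 61000δ² + 34000δ − 82910.40 = 0, a quadratic in δ.
The positive root is δ = [−34000 + √(34000² + 4·61000·82910.40)] / (2·61000) = (−34000 + 146240.000)/122000 ≈ 0.920.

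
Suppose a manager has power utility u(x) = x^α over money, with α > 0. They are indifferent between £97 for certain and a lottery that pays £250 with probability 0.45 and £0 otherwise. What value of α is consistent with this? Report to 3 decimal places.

The lottery's expected utility is 0.45·u(250) + 0.55·u(0) = 0.45·250^α (since u(0) = 0 for α > 0).
Equating: 97^α = 0.45·250^α, i.e. 0.3880^α = 0.45.
Take logs: α = ln 0.45 / ln(97/250) ≈ 0.84342.

α ≈ 0.843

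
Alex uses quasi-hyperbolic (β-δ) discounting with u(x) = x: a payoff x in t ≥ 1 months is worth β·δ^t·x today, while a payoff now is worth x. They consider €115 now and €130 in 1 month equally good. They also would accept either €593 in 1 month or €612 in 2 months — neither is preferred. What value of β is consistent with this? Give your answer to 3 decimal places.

β ≈ 0.913

Both payoffs in the second observation are in the future, so β drops out: δ^1·593 = δ^2·612 ⇒ δ = 593/612 = 0.96895.
Substituting δ into 115 = β·δ·130: β = 115/(125.964) ≈ 0.913.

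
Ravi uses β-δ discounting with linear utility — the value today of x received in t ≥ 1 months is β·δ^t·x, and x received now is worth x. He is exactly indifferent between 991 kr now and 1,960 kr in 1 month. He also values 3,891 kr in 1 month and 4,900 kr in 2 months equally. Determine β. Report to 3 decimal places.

The second indifference involves only future payoffs, so β cancels: β·δ^1·3891 = β·δ^2·4900, giving δ = 3891/4900 = 0.79408.
The first indifference: 991 = β·δ·1960, so β = 991/(δ·1960) = 991/(0.79408·1960) ≈ 0.637.

β ≈ 0.637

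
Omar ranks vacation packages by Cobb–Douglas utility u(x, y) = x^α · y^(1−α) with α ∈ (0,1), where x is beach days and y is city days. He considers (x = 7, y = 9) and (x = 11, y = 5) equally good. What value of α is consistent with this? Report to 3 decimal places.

α ≈ 0.565

Indifference: 7^α · 9^(1−α) = 11^α · 5^(1−α).
Rearrange to (7/11)^α = (5/9)^(1−α) and take logs: α·-0.451985 = (1−α)·-0.587787.
Thus α·(-1.039772) = -0.587787, so α = -0.587787/-1.039772 ≈ 0.565.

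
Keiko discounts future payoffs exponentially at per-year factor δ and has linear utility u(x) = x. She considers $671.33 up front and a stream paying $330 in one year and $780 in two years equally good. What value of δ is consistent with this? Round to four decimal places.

δ ≈ 0.7400

Equating present values: 671.33 = 330δ + 780δ².
Rearranged: 780δ² + 330δ − 671.33 = 0.
The positive root is δ = [−330 + √(330² + 4·780·671.33)] / (2·780) = (−330 + 1484.402)/1560 ≈ 0.7400.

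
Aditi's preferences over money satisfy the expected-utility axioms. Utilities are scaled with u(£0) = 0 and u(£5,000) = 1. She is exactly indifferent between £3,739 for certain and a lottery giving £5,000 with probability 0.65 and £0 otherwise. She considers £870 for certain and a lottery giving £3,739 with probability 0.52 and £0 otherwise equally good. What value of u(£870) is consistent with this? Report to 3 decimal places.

0.338

First, u(£3,739) = 0.65·u(£5,000) + 0.35·u(£0) = 0.65.
Chaining: u(£870) = 0.52·0.65 + 0.48·0.00 = 0.3380.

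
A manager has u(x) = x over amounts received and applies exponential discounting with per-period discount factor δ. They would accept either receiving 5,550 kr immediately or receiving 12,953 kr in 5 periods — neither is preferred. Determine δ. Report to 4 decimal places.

δ ≈ 0.8441

The payoff in 5 periods is discounted by δ^5, so u(5550) = δ^5·u(12953) and δ^5 = u(5550)/u(12953).
With u(x) = x: δ^5 = 5550/12953 = 0.42847.
Hence δ = (0.42847)^(1/5) = 0.844082.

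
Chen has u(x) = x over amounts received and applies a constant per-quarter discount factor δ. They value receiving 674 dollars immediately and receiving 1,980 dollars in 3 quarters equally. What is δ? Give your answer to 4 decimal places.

δ ≈ 0.6982

Indifference means u(674) = δ^3 · u(1980), so δ^3 = u(674)/u(1980).
With u(x) = x: δ^3 = 674/1980 = 0.34040.
So δ = 0.34040^(1/3) ≈ 0.6982.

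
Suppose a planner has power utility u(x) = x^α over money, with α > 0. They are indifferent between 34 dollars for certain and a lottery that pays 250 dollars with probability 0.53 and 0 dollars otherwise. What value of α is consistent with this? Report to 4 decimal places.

α ≈ 0.3182

EU(lottery) = 0.53·250^α + 0.47·0 = 0.53·250^α.
Equating: 34^α = 0.53·250^α, i.e. 0.1360^α = 0.53.
Take logs: α = ln 0.53 / ln(34/250) ≈ 0.318219.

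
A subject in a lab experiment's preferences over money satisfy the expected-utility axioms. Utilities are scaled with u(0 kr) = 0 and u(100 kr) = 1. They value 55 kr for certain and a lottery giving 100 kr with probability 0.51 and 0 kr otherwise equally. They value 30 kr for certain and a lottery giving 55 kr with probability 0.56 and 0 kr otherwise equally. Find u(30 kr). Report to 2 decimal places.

0.29

The first gamble pins u(55 kr): it must equal 0.51·1 + 0.49·0 = 0.51.
Chaining: u(30 kr) = 0.56·0.51 + 0.44·0.00 = 0.2856.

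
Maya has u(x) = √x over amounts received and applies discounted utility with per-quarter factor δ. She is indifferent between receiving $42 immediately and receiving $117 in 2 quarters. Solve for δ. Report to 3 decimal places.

Equating discounted utilities: u(42) = δ^2·u(117) ⇒ δ^2 = u(42)/u(117).
Since u(x) = √x, δ^2 = √(42/117) = 0.59914.
So δ = 0.59914^(1/2) ≈ 0.774.

δ ≈ 0.774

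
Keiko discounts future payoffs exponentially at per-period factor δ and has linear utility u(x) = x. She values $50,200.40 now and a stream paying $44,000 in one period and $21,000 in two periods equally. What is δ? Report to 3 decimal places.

The stream is worth 44000δ + 21000δ² today, so 44000δ + 21000δ² = 50200.40.
Rearranged: 21000δ² + 44000δ − 50200.40 = 0.
The positive root is δ = [−44000 + √(44000² + 4·21000·50200.40)] / (2·21000) = (−44000 + 78440.000)/42000 ≈ 0.820.

δ ≈ 0.820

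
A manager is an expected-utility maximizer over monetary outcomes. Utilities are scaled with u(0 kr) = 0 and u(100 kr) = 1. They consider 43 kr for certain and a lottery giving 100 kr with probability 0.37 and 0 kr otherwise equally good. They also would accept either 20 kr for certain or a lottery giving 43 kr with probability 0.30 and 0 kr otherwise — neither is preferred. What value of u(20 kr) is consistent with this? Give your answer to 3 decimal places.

0.111

First, u(43 kr) = 0.37·u(100 kr) + 0.63·u(0 kr) = 0.37.
Chaining: u(20 kr) = 0.30·0.37 + 0.70·0.00 = 0.1110.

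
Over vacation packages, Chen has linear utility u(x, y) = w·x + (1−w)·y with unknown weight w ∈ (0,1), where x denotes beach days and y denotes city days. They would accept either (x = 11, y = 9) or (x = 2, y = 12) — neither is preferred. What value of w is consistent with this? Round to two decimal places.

w = 0.25

u(11,9) = u(2,12) means w·11 + (1−w)·9 = w·2 + (1−w)·12.
Rearranging, 9·w − 3·(1−w) = 0.
The marginal rate of substitution is 3/9, so w = 3/(9+3) = 0.25.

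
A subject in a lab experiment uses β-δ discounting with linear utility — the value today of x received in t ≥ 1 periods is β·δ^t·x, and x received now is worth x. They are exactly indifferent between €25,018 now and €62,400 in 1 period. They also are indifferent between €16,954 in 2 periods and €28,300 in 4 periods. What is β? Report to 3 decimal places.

From the later pair, β·δ^2·16954 = β·δ^4·28300; dividing through, δ^2 = 16954/28300 = 0.59908, so δ = 0.77400.
Substituting δ into 25018 = β·δ·62400: β = 25018/(48297.813) ≈ 0.518.

β ≈ 0.518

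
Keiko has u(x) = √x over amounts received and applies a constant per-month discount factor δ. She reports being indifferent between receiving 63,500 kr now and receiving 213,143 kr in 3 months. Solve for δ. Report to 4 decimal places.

δ ≈ 0.8172

Equating discounted utilities: u(63500) = δ^3·u(213143) ⇒ δ^3 = u(63500)/u(213143).
With u(x) = √x: δ^3 = √63500/√213143 = √(63500/213143) = 0.54582.
Taking the cube root: δ = 0.54582^(1/3) ≈ 0.8172.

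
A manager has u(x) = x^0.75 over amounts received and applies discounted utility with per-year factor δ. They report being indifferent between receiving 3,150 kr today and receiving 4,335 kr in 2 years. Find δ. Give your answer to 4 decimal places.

Indifference means u(3150) = δ^2 · u(4335), so δ^2 = u(3150)/u(4335).
Since u(x) = x^0.75, δ^2 = (3150/4335)^0.75 = 0.72664^0.75 = 0.78703.
Hence δ = (0.78703)^(1/2) = 0.887147.

δ ≈ 0.8871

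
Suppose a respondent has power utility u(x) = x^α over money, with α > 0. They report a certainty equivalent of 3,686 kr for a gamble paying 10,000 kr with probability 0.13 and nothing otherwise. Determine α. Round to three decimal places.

α ≈ 2.044

Since u(0) = 0, the lottery's EU is 0.13·10000^α.
Indifference: 3686^α = 0.13·10000^α, so (3686/10000)^α = 0.13.
α = ln(0.13) / ln(3686/10000) = -2.040221/-0.998043 ≈ 2.044.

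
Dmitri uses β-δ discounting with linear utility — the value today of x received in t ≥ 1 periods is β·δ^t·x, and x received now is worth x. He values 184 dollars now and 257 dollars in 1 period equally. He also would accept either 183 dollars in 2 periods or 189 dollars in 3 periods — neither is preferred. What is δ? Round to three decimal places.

δ ≈ 0.968

From the later pair, β·δ^2·183 = β·δ^3·189; dividing through, δ = 183/189 = 0.96825.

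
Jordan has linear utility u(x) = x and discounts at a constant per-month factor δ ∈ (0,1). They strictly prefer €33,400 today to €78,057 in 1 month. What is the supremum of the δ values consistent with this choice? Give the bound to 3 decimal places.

Comparing present values: 33400 > δ·78057.
So δ < 33400/78057 = 0.42789.

δ < 0.428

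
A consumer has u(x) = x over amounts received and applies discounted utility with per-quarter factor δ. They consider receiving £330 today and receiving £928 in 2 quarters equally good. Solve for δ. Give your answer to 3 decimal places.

δ ≈ 0.596

Indifference means u(330) = δ^2 · u(928), so δ^2 = u(330)/u(928).
With u(x) = x: δ^2 = 330/928 = 0.35560.
Taking the square root: δ = 0.35560^(1/2) ≈ 0.596.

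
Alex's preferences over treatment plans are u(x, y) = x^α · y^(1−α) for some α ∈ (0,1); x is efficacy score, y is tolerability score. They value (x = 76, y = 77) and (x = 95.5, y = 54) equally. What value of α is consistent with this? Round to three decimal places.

The Cobb–Douglas utilities coincide, so 76^α·77^(1−α) = 95.5^α·54^(1−α).
Rearrange to (76/95.5)^α = (54/77)^(1−α) and take logs: α·-0.228393 = (1−α)·-0.354821.
With A = -0.228393 and B = -0.354821: α·A = (1−α)·B, so α = B/(A+B) = -0.354821/-0.583214 ≈ 0.608.

α ≈ 0.608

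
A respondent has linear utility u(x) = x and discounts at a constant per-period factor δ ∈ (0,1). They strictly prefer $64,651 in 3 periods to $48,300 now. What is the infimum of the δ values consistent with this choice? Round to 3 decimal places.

δ > 0.907

Under u(x) = x this choice says 48300 < δ^3·64651.
Dividing by 64651: δ^3 > 0.74709. Both sides are positive, so the cube root keeps the direction.
δ > (48300/64651)^(1/3) ≈ 0.907.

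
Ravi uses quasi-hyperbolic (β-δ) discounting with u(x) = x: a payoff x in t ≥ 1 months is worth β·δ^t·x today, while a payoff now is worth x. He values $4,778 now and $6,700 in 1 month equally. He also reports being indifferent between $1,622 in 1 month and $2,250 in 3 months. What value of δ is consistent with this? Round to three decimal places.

The second indifference involves only future payoffs, so β cancels: β·δ^1·1622 = β·δ^3·2250, giving δ^2 = 1622/2250 = 0.72089, so δ = 0.84905.

δ ≈ 0.849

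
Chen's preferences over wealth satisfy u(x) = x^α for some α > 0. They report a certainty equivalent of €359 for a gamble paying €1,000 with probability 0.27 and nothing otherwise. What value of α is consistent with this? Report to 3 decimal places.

α ≈ 1.278

The lottery's expected utility is 0.27·u(1000) + 0.73·u(0) = 0.27·1000^α (since u(0) = 0 for α > 0).
Setting u(359) equal to that: 359^α = 0.27·1000^α ⇒ (359/1000)^α = 0.27.
Taking logs: α·ln(359/1000) = ln(0.27), so α = -1.309333 / -1.024433 ≈ 1.278.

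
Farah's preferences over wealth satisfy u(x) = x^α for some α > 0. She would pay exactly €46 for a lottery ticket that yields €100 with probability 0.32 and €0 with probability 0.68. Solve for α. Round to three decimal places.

α ≈ 1.467

Since u(0) = 0, the lottery's EU is 0.32·100^α.
Equating: 46^α = 0.32·100^α, i.e. 0.4600^α = 0.32.
Take logs: α = ln 0.32 / ln(46/100) ≈ 1.46734.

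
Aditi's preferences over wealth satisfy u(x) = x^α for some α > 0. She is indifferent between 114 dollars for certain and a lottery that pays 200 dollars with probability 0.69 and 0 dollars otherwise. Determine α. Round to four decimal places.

α ≈ 0.6601

EU(lottery) = 0.69·200^α + 0.31·0 = 0.69·200^α.
Indifference: 114^α = 0.69·200^α, so (114/200)^α = 0.69.
Taking logs: α·ln(114/200) = ln(0.69), so α = -0.3710637 / -0.5621189 ≈ 0.6601.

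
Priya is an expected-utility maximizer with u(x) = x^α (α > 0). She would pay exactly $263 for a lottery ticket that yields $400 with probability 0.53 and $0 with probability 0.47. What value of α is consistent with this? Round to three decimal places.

EU(lottery) = 0.53·400^α + 0.47·0 = 0.53·400^α.
Equating: 263^α = 0.53·400^α, i.e. 0.6575^α = 0.53.
Take logs: α = ln 0.53 / ln(263/400) ≈ 1.51410.

α ≈ 1.514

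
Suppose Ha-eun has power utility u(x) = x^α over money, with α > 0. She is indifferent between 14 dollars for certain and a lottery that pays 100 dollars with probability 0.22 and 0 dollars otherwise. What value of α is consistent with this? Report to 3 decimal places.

Since u(0) = 0, the lottery's EU is 0.22·100^α.
Setting u(14) equal to that: 14^α = 0.22·100^α ⇒ (14/100)^α = 0.22.
Taking logs: α·ln(14/100) = ln(0.22), so α = -1.514128 / -1.966113 ≈ 0.770.

α ≈ 0.770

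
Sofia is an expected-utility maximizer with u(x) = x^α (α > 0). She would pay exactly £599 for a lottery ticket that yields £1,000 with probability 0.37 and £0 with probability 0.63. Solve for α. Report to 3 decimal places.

The lottery's expected utility is 0.37·u(1000) + 0.63·u(0) = 0.37·1000^α (since u(0) = 0 for α > 0).
Indifference: 599^α = 0.37·1000^α, so (599/1000)^α = 0.37.
Taking logs: α·ln(599/1000) = ln(0.37), so α = -0.994252 / -0.512494 ≈ 1.940.

α ≈ 1.940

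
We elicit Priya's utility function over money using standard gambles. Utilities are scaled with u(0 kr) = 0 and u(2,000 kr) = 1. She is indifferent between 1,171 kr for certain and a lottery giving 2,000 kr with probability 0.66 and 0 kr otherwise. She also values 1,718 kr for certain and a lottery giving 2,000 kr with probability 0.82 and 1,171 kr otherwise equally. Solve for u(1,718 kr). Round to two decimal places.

First, u(1,171 kr) = 0.66·u(2,000 kr) + 0.34·u(0 kr) = 0.66.
The second indifference gives u(1,718 kr) = 0.82·u(2,000 kr) + 0.18·u(1,171 kr) = 0.82·1.00 + 0.18·0.66 = 0.9388.

0.94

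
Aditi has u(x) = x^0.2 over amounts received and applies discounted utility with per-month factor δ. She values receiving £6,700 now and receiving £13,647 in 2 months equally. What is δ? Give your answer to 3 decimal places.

δ ≈ 0.931

Indifference means u(6700) = δ^2 · u(13647), so δ^2 = u(6700)/u(13647).
Since u(x) = x^0.2, δ^2 = (6700/13647)^0.2 = 0.49095^0.2 = 0.86738.
So δ = 0.86738^(1/2) ≈ 0.931.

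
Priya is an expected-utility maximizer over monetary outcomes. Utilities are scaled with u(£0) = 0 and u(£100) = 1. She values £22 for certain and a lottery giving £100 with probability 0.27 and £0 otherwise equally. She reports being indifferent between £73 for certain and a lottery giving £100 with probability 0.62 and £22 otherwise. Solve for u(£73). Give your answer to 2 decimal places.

0.72

From the first indifference, u(£22) = 0.27·u(£100) + 0.73·u(£0) = 0.27·1 + 0.73·0 = 0.27.
Chaining: u(£73) = 0.62·1.00 + 0.38·0.27 = 0.7226.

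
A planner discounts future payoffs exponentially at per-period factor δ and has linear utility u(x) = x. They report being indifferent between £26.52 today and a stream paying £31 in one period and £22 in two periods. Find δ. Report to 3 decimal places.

δ ≈ 0.600

Equating present values: 26.52 = 31δ + 22δ².
Rearranged: 22δ² + 31δ − 26.52 = 0.
δ = (−31 + √(31² + 4·22·26.52)) / (2·22) = (−31 + √3294.76) / 44 ≈ 0.600.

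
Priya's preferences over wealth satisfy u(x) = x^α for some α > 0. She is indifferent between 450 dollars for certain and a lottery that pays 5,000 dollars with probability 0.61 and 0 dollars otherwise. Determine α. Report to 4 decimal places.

Since u(0) = 0, the lottery's EU is 0.61·5000^α.
Equating: 450^α = 0.61·5000^α, i.e. 0.0900^α = 0.61.
α = ln(0.61) / ln(450/5000) = -0.4942963/-2.4079456 ≈ 0.2053.

α ≈ 0.2053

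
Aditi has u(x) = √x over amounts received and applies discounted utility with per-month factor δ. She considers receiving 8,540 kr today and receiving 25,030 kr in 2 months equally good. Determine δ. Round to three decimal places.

δ ≈ 0.764

Indifference means u(8540) = δ^2 · u(25030), so δ^2 = u(8540)/u(25030).
With u(x) = √x: δ^2 = √8540/√25030 = √(8540/25030) = 0.58412.
So δ = 0.58412^(1/2) ≈ 0.764.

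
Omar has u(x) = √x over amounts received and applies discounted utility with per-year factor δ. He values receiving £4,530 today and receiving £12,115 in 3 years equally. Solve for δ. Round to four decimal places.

δ ≈ 0.8488

The payoff in 3 years is discounted by δ^3, so u(4530) = δ^3·u(12115) and δ^3 = u(4530)/u(12115).
With u(x) = √x: δ^3 = √4530/√12115 = √(4530/12115) = 0.61149.
Hence δ = (0.61149)^(1/3) = 0.848781.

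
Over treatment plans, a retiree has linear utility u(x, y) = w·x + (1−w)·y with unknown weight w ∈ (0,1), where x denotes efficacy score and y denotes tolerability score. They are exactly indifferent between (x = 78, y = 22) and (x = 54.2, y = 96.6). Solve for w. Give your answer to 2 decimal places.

u(78,22) = u(54.2,96.6) means w·78 + (1−w)·22 = w·54.2 + (1−w)·96.6.
Rearranging, 23.8·w − 74.6·(1−w) = 0.
The marginal rate of substitution is 74.6/23.8, so w = 74.6/(23.8+74.6) = 0.76.

w = 0.76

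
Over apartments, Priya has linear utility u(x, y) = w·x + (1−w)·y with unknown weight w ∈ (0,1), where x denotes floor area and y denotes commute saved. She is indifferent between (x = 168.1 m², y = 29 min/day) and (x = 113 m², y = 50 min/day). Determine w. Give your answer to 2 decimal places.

Equating utilities: w·168.1 + (1−w)·29 = w·113 + (1−w)·50.
Collecting terms: w·55.1 = (1−w)·21.
So w/(1−w) = 21/55.1 = 0.3811, giving w = 21/(55.1+21) = 0.28.

w = 0.28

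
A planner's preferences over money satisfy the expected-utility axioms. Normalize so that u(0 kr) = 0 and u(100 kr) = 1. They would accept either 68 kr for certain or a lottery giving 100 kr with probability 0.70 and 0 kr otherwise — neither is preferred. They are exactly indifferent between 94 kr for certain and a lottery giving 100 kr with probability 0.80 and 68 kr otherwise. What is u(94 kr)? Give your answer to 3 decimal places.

The first gamble pins u(68 kr): it must equal 0.70·1 + 0.30·0 = 0.70.
Then u(94 kr) = 0.80·u(100 kr) + 0.20·u(68 kr) = 0.80·1.00 + 0.20·0.70 = 0.9400.

0.940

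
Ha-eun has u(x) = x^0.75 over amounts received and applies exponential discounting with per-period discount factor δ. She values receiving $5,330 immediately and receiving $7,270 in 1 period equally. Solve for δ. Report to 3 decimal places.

δ ≈ 0.792

The payoff in 1 period is discounted by δ, so u(5330) = δ·u(7270) and δ = u(5330)/u(7270).
With u(x) = x^0.75: δ = 5330^0.75/7270^0.75 = (5330/7270)^0.75 = 0.79231.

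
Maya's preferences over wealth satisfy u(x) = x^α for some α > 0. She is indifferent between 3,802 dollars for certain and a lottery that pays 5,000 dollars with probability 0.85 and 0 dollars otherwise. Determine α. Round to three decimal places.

EU(lottery) = 0.85·5000^α + 0.15·0 = 0.85·5000^α.
Setting u(3802) equal to that: 3802^α = 0.85·5000^α ⇒ (3802/5000)^α = 0.85.
α = ln(0.85) / ln(3802/5000) = -0.162519/-0.273911 ≈ 0.593.

α ≈ 0.593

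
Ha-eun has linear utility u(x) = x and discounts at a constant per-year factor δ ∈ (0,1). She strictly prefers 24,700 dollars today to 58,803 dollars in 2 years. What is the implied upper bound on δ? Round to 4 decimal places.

The preference means 24700 > δ^2·58803.
Hence δ^2 < 24700/58803 = 0.42005, and x ↦ x^(1/2) is increasing on (0,∞).
δ < (24700/58803)^(1/2) ≈ 0.6481.

δ < 0.6481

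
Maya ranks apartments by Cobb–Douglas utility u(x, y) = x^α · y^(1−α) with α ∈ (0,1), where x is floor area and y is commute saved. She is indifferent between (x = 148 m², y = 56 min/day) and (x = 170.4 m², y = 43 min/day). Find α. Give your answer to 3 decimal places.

Indifference: 148^α · 56^(1−α) = 170.4^α · 43^(1−α).
Taking logs: α·ln 148 + (1−α)·ln 56 = α·ln 170.4 + (1−α)·ln 43, i.e. α·-0.140936 = (1−α)·-0.264152.
Thus α·(-0.405088) = -0.264152, so α = -0.264152/-0.405088 ≈ 0.652.

α ≈ 0.652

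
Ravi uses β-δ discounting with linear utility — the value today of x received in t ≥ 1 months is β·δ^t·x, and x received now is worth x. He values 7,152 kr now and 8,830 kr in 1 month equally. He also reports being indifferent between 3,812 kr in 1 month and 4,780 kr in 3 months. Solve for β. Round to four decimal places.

From the later pair, β·δ^1·3812 = β·δ^3·4780; dividing through, δ^2 = 3812/4780 = 0.79749, so δ = 0.89302.
Substituting δ into 7152 = β·δ·8830: β = 7152/(7885.390) ≈ 0.9070.

β ≈ 0.9070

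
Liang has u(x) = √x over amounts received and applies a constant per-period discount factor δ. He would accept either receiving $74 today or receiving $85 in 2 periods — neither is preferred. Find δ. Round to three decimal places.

δ ≈ 0.966

The payoff in 2 periods is discounted by δ^2, so u(74) = δ^2·u(85) and δ^2 = u(74)/u(85).
Since u(x) = √x, δ^2 = √(74/85) = 0.93305.
Hence δ = (0.93305)^(1/2) = 0.96595.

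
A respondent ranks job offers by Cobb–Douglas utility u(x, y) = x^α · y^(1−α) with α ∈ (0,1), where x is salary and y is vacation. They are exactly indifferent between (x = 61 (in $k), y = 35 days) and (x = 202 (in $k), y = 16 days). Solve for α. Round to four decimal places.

Indifference: 61^α · 35^(1−α) = 202^α · 16^(1−α).
(61/202)^α = (16/35)^(1−α); take logs: α·ln(61/202) = (1−α)·ln(16/35), i.e. α·-1.1973938 = (1−α)·-0.7827593.
Thus α·(-1.9801531) = -0.7827593, so α = -0.7827593/-1.9801531 ≈ 0.3953.

α ≈ 0.3953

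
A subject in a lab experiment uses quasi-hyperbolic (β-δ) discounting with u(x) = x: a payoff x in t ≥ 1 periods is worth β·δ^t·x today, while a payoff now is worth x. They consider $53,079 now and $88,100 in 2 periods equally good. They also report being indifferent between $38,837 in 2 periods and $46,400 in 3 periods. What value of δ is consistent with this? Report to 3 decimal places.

The second indifference involves only future payoffs, so β cancels: β·δ^2·38837 = β·δ^3·46400, giving δ = 38837/46400 = 0.83700.

δ ≈ 0.837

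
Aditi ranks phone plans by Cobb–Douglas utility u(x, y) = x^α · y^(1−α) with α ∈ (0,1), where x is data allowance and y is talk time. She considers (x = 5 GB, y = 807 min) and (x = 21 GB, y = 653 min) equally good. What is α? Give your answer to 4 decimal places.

α ≈ 0.1286

Indifference: 5^α · 807^(1−α) = 21^α · 653^(1−α).
Rearrange to (5/21)^α = (653/807)^(1−α) and take logs: α·-1.4350845 = (1−α)·-0.2117465.
So α/(1−α) = (-0.2117465)/(-1.4350845) = 0.1475498, and α = 0.1475498/1.1475498 ≈ 0.1286.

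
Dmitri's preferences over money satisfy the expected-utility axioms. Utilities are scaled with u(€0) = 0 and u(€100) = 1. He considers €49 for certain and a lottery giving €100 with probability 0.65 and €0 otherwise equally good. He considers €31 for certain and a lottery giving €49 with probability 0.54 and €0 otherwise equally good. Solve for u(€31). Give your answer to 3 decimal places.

0.351

The first gamble pins u(€49): it must equal 0.65·1 + 0.35·0 = 0.65.
Chaining: u(€31) = 0.54·0.65 + 0.46·0.00 = 0.3510.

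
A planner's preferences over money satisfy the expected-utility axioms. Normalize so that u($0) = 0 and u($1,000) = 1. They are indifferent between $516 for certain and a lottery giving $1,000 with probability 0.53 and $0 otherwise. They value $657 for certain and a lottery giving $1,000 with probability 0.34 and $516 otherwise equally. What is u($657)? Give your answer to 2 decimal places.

First, u($516) = 0.53·u($1,000) + 0.47·u($0) = 0.53.
Chaining: u($657) = 0.34·1.00 + 0.66·0.53 = 0.6898.

0.69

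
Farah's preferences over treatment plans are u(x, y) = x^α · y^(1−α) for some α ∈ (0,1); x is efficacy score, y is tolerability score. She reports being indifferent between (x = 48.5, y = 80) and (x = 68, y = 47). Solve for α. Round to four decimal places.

α ≈ 0.6115

Indifference: 48.5^α · 80^(1−α) = 68^α · 47^(1−α).
Taking logs: α·ln 48.5 + (1−α)·ln 80 = α·ln 68 + (1−α)·ln 47, i.e. α·-0.3379439 = (1−α)·-0.5318790.
Thus α·(-0.8698229) = -0.5318790, so α = -0.5318790/-0.8698229 ≈ 0.6115.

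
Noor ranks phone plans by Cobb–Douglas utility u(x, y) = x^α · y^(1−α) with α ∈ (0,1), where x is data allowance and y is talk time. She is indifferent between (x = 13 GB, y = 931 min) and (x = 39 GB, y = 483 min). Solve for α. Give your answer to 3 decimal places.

α ≈ 0.374

Indifference: 13^α · 931^(1−α) = 39^α · 483^(1−α).
Rearrange to (13/39)^α = (483/931)^(1−α) and take logs: α·-1.098612 = (1−α)·-0.656243.
With A = -1.098612 and B = -0.656243: α·A = (1−α)·B, so α = B/(A+B) = -0.656243/-1.754855 ≈ 0.374.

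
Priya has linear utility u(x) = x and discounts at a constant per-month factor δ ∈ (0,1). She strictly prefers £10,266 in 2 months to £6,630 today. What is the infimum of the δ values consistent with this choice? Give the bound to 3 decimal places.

Under u(x) = x this choice says 6630 < δ^2·10266.
Dividing by 10266: δ^2 > 0.64582. Both sides are positive, so the square root keeps the direction.
δ > 0.64582^(1/2) = 0.804.

δ > 0.804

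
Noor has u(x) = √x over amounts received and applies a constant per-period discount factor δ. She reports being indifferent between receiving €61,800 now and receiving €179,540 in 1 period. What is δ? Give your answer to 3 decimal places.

Indifference means u(61800) = δ · u(179540), so δ = u(61800)/u(179540).
Since u(x) = √x, δ = √(61800/179540) = 0.58670.

δ ≈ 0.587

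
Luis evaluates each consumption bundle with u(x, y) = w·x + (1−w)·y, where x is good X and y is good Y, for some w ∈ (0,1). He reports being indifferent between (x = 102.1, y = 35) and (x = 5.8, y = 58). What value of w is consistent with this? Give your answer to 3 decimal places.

u(102.1,35) = u(5.8,58) means w·102.1 + (1−w)·35 = w·5.8 + (1−w)·58.
Collecting terms: w·96.3 = (1−w)·23.
So w/(1−w) = 23/96.3 = 0.2388, giving w = 23/(96.3+23) = 0.193.

w = 0.193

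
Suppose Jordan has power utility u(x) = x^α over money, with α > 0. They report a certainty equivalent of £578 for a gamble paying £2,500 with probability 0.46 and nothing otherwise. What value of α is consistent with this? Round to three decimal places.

α ≈ 0.530

Since u(0) = 0, the lottery's EU is 0.46·2500^α.
Indifference: 578^α = 0.46·2500^α, so (578/2500)^α = 0.46.
α = ln(0.46) / ln(578/2500) = -0.776529/-1.464472 ≈ 0.530.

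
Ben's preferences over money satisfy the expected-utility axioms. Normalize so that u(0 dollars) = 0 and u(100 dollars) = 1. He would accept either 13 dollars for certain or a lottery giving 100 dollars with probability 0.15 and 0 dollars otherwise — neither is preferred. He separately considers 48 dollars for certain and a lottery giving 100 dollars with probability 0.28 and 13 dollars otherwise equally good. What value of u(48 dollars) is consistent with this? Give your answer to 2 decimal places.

0.39

First, u(13 dollars) = 0.15·u(100 dollars) + 0.85·u(0 dollars) = 0.15.
Chaining: u(48 dollars) = 0.28·1.00 + 0.72·0.15 = 0.3880.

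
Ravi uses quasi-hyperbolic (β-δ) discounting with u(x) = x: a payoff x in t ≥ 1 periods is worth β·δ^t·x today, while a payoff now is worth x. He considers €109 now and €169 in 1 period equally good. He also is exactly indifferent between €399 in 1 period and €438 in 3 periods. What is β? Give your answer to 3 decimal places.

β ≈ 0.676

Both payoffs in the second observation are in the future, so β drops out: δ^1·399 = δ^3·438 ⇒ δ^2 = 399/438 = 0.91096, so δ = 0.95444.
Substituting δ into 109 = β·δ·169: β = 109/(161.301) ≈ 0.676.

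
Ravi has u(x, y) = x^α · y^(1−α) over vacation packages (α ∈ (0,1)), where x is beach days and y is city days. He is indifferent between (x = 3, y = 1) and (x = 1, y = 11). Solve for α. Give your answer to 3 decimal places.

α ≈ 0.686

The Cobb–Douglas utilities coincide, so 3^α·1^(1−α) = 1^α·11^(1−α).
(3/1)^α = (11/1)^(1−α); take logs: α·ln(3/1) = (1−α)·ln(11/1), i.e. α·1.098612 = (1−α)·2.397895.
With A = 1.098612 and B = 2.397895: α·A = (1−α)·B, so α = B/(A+B) = 2.397895/3.496507 ≈ 0.686.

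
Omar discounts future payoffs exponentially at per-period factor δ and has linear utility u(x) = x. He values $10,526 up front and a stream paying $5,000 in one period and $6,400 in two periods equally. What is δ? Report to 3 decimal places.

δ ≈ 0.950

Present value of the stream is 5000·δ + 6400·δ². Indifference gives 5000δ + 6400δ² = 10526.
Rearranged: 6400δ² + 5000δ − 10526 = 0.
By the quadratic formula (taking the positive root), δ = (−5000 + √294465600.00) / 12800 ≈ 0.950.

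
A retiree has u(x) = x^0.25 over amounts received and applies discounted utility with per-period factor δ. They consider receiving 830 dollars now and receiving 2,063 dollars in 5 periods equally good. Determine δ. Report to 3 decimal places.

The payoff in 5 periods is discounted by δ^5, so u(830) = δ^5·u(2063) and δ^5 = u(830)/u(2063).
Since u(x) = x^0.25, δ^5 = (830/2063)^0.25 = 0.40233^0.25 = 0.79642.
Hence δ = (0.79642)^(1/5) = 0.95550.

δ ≈ 0.955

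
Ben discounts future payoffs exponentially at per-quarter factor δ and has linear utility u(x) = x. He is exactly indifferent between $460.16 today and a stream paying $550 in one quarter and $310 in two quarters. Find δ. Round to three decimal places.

Present value of the stream is 550·δ + 310·δ². Indifference gives 550δ + 310δ² = 460.16.
So 310δ² + 550δ − 460.16 = 0.
The positive root is δ = [−550 + √(550² + 4·310·460.16)] / (2·310) = (−550 + 934.397)/620 ≈ 0.620.

δ ≈ 0.620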